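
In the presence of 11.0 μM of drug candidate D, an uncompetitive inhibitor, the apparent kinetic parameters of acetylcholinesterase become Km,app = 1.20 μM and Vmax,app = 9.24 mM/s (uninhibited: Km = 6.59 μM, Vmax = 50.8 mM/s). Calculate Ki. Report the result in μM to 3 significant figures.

Uncompetitive: Vmax,app = Vmax/α (and Km,app = Km/α) with α = 1 + [I]/Ki.
α = Vmax/Vmax,app = 50.8/9.24 = 5.498.
Since α = 1 + [I]/Ki, [I]/Ki = 5.498 − 1 = 4.498 and Ki = 11.0/4.498 = 2.45 μM.

2.45 μM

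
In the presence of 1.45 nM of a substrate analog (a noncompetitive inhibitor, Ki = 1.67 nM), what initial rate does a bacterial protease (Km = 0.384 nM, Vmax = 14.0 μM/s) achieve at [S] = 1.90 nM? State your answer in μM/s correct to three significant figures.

6.23 μM/s

With α = 1 + [I]/Ki = 1 + 1.45/1.67 = 1.868, the noncompetitive rate law is v = (Vmax/α)·[S] / (Km + [S]).
v = (14.0/1.868)×1.90 / (0.384 + 1.90) = 14.24/2.284 = 6.23 μM/s.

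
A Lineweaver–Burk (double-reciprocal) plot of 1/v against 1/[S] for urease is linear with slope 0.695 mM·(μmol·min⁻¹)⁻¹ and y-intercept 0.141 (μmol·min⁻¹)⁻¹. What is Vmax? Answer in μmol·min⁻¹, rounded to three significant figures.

7.09 μmol·min⁻¹

The y-intercept of a Lineweaver–Burk plot equals 1/Vmax, so Vmax = 1/0.141 = 7.09 μmol·min⁻¹.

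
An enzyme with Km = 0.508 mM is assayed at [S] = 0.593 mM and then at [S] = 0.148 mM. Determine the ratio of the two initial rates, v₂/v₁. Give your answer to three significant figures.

The fractional saturations are [S]/(Km+[S]) = 0.593/1.101 = 0.5386 and 0.148/0.6560 = 0.2256.
v₂/v₁ is just their ratio: 0.2256/0.5386 = 0.419.

0.419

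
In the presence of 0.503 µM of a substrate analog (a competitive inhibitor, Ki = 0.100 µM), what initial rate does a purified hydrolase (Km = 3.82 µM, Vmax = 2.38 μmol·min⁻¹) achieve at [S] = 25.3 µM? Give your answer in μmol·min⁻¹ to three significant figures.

With α = 1 + [I]/Ki = 1 + 0.503/0.100 = 6.030, the competitive rate law is v = Vmax[S] / (αKm + [S]).
v = 2.38×25.3 / (6.030×3.82 + 25.3) = 60.21/48.33 = 1.25 μmol·min⁻¹.

1.25 μmol·min⁻¹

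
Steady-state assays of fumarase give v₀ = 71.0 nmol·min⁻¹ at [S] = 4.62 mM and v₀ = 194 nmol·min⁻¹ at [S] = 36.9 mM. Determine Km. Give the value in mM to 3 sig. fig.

From v = Vmax[S]/(Km+[S]), each point gives Vmax = v(Km+[S])/[S].
Equating: 71.0(Km+4.62)/4.62 = 194(Km+36.9)/36.9.
15.37·Km + 71.0 = 5.257·Km + 194, so (15.37 − 5.257)·Km = 194 − 71.0.
Km = 123.0/10.11 = 12.2 mM; then Vmax = 71.0(12.2+4.62)/4.62 = 258 nmol·min⁻¹.

12.2 mM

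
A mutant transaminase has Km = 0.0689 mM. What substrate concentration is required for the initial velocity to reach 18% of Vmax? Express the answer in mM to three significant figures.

v/Vmax = [S]/(Km+[S]) = 0.18, so [S] = Km·0.18/(1 − 0.18) = 0.0689 × 0.2195.
[S] = 0.0151 mM.

0.0151 mM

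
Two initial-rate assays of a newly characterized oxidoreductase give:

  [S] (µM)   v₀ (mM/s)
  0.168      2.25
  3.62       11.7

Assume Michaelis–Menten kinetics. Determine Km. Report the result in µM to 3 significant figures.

In reciprocal form, 1/v = (Km/Vmax)·(1/[S]) + 1/Vmax. The two points give (1/[S], 1/v) = (5.952, 0.4444) and (0.2762, 0.08547).
Slope = (0.4444 − 0.08547)/(5.952 − 0.2762) = 0.06324; intercept = 0.4444 − 0.06324×5.952 = 0.06800.
Vmax = 1/intercept = 14.7 mM/s; Km = slope × Vmax = 0.06324 × 14.7 = 0.930 µM.

0.930 µM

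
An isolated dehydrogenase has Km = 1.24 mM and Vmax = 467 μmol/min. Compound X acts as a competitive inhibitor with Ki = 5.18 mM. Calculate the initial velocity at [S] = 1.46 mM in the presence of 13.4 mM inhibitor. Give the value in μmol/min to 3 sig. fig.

115 μmol/min

With α = 1 + [I]/Ki = 1 + 13.4/5.18 = 3.587, the competitive rate law is v = Vmax[S] / (αKm + [S]).
v = 467×1.46 / (3.587×1.24 + 1.46) = 681.8/5.908 = 115 μmol/min.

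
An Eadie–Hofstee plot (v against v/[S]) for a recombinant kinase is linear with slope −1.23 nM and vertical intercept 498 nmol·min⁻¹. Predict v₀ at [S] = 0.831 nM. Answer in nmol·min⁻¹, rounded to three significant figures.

201 nmol·min⁻¹

In the Eadie–Hofstee form v = Vmax − Km·(v/[S]), the slope is −Km and the intercept is Vmax, so Km = 1.23 nM and Vmax = 498 nmol·min⁻¹.
v = 498 × 0.831/(1.23 + 0.831) = 201 nmol·min⁻¹.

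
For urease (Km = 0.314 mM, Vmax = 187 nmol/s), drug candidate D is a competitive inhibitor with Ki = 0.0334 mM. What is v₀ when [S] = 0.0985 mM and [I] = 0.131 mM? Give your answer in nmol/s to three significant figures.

11.2 nmol/s

α = 1 + [I]/Ki = 1 + 0.131/0.0334 = 4.922.
For a competitive inhibitor, Vmax is unchanged and the apparent Km becomes α·Km: Km,app = 1.55 mM, Vmax,app = 187 nmol/s.
v = Vmax,app·[S]/(Km,app + [S]) = 187 × 0.0985/(1.55 + 0.0985) = 11.2 nmol/s.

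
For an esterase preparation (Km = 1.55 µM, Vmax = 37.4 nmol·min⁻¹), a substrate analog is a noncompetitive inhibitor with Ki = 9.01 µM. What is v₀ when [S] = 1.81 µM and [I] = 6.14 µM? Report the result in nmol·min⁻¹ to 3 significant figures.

α = 1 + [I]/Ki = 1 + 6.14/9.01 = 1.681.
For a noncompetitive inhibitor, Vmax is reduced to Vmax/α while Km is unchanged: Km,app = 1.55 µM, Vmax,app = 22.2 nmol·min⁻¹.
v = Vmax,app·[S]/(Km,app + [S]) = 22.2 × 1.81/(1.55 + 1.81) = 12.0 nmol·min⁻¹.

12.0 nmol·min⁻¹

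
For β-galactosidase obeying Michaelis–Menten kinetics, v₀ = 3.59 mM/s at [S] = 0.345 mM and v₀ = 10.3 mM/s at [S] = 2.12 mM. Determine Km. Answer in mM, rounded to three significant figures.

1.21 mM

In reciprocal form, 1/v = (Km/Vmax)·(1/[S]) + 1/Vmax. The two points give (1/[S], 1/v) = (2.899, 0.2786) and (0.4717, 0.09709).
Slope = (0.2786 − 0.09709)/(2.899 − 0.4717) = 0.07477; intercept = 0.2786 − 0.07477×2.899 = 0.06182.
Vmax = 1/intercept = 16.2 mM/s; Km = slope × Vmax = 0.07477 × 16.2 = 1.21 mM.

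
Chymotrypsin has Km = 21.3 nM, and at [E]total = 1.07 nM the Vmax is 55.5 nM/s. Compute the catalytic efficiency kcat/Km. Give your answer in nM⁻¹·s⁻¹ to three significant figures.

2.44 nM⁻¹·s⁻¹

kcat = Vmax/[E]total = 55.5/1.07 = 51.9 s⁻¹.
kcat/Km = 51.9/21.3 = 2.44 nM⁻¹·s⁻¹.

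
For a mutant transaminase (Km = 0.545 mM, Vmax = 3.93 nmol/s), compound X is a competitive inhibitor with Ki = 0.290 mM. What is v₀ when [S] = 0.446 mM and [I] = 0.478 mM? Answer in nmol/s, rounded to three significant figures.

0.928 nmol/s

With α = 1 + [I]/Ki = 1 + 0.478/0.290 = 2.648, the competitive rate law is v = Vmax[S] / (αKm + [S]).
v = 3.93×0.446 / (2.648×0.545 + 0.446) = 1.753/1.889 = 0.928 nmol/s.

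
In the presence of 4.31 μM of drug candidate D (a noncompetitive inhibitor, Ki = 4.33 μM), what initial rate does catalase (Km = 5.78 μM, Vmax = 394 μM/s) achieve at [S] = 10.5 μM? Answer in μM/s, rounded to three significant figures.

α = 1 + [I]/Ki = 1 + 4.31/4.33 = 1.995.
For a noncompetitive inhibitor, Vmax is reduced to Vmax/α while Km is unchanged: Km,app = 5.78 μM, Vmax,app = 197 μM/s.
v = Vmax,app·[S]/(Km,app + [S]) = 197 × 10.5/(5.78 + 10.5) = 127 μM/s.

127 μM/s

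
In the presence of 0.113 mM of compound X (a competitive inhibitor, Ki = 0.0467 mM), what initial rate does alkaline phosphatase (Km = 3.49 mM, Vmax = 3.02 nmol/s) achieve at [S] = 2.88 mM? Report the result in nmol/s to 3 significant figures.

0.587 nmol/s

α = 1 + [I]/Ki = 1 + 0.113/0.0467 = 3.420.
For a competitive inhibitor, Vmax is unchanged and the apparent Km becomes α·Km: Km,app = 11.9 mM, Vmax,app = 3.02 nmol/s.
v = Vmax,app·[S]/(Km,app + [S]) = 3.02 × 2.88/(11.9 + 2.88) = 0.587 nmol/s.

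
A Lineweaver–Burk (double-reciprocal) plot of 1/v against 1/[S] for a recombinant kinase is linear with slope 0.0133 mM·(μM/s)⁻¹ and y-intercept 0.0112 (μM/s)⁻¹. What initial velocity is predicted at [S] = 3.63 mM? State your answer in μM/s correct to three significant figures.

67.3 μM/s

The y-intercept is 1/Vmax, so Vmax = 1/0.0112 = 89.3 μM/s.
The slope is Km/Vmax, so Km = 0.0133 × 89.3 = 1.19 mM.
Then v = 89.3 × 3.63/(1.19 + 3.63) = 67.3 μM/s.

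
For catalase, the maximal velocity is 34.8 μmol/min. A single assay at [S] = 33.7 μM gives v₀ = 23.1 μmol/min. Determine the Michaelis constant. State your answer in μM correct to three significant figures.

17.1 μM

From v = Vmax[S]/(Km+[S]), Km = [S](Vmax − v)/v.
Km = 33.7 × (34.8 − 23.1) / 23.1 = 394.3/23.1 = 17.1 μM.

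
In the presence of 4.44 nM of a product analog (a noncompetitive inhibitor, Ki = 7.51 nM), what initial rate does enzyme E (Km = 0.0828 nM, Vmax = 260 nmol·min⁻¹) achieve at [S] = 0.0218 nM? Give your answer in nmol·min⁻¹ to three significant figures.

34.1 nmol·min⁻¹

With α = 1 + [I]/Ki = 1 + 4.44/7.51 = 1.591, the noncompetitive rate law is v = (Vmax/α)·[S] / (Km + [S]).
v = (260/1.591)×0.0218 / (0.0828 + 0.0218) = 3.562/0.1046 = 34.1 nmol·min⁻¹.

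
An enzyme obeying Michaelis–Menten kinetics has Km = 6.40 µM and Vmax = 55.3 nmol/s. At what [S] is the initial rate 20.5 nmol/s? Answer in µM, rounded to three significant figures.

The required fractional saturation is v/Vmax = 20.5/55.3 = 0.3707.
Then [S]/(Km+[S]) = 0.3707 ⇒ [S] = 6.40 × 0.3707/(1 − 0.3707) = 3.77 µM.

3.77 µM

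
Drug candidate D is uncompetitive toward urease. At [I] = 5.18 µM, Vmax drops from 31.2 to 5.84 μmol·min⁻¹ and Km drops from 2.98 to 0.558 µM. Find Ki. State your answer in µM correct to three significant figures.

1.19 µM

Uncompetitive: Vmax,app = Vmax/α (and Km,app = Km/α) with α = 1 + [I]/Ki.
α = Vmax/Vmax,app = 31.2/5.84 = 5.342.
Since α = 1 + [I]/Ki, [I]/Ki = 5.342 − 1 = 4.342 and Ki = 5.18/4.342 = 1.19 µM.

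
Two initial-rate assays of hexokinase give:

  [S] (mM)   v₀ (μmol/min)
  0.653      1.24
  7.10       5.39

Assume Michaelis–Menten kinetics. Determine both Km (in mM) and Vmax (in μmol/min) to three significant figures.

Km = 3.64 mM; Vmax = 8.15 μmol/min

In reciprocal form, 1/v = (Km/Vmax)·(1/[S]) + 1/Vmax. The two points give (1/[S], 1/v) = (1.531, 0.8065) and (0.1408, 0.1855).
Slope = (0.8065 − 0.1855)/(1.531 − 0.1408) = 0.4465; intercept = 0.8065 − 0.4465×1.531 = 0.1226.
Vmax = 1/intercept = 8.15 μmol/min; Km = slope × Vmax = 0.4465 × 8.15 = 3.64 mM.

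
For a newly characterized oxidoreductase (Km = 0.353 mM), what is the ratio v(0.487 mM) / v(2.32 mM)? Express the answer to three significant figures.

Since Vmax cancels, v₂/v₁ = [S]₂(Km+[S]₁) / [S]₁(Km+[S]₂).
= 0.487×(0.353+2.32) / (2.32×(0.353+0.487)) = 1.302/1.949 = 0.668.

0.668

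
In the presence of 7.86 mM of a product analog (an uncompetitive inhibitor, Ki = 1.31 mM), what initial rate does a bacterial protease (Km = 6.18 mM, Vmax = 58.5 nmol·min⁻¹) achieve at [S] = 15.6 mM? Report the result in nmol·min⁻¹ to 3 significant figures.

With α = 1 + [I]/Ki = 1 + 7.86/1.31 = 7.000, the uncompetitive rate law is v = (Vmax/α)·[S] / (Km/α + [S]).
v = (58.5/7.000)×15.6 / (6.18/7.000 + 15.6) = 130.4/16.48 = 7.91 nmol·min⁻¹.

7.91 nmol·min⁻¹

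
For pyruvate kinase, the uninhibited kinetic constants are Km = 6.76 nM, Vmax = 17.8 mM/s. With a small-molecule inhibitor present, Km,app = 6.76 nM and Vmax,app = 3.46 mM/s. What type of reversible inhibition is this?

noncompetitive

Vmax decreases (17.8 → 3.46 mM/s) while Km is unchanged — pure noncompetitive inhibition.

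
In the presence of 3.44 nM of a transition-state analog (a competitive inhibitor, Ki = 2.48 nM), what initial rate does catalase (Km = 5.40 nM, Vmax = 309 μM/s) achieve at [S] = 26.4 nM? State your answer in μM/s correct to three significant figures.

208 μM/s

With α = 1 + [I]/Ki = 1 + 3.44/2.48 = 2.387, the competitive rate law is v = Vmax[S] / (αKm + [S]).
v = 309×26.4 / (2.387×5.40 + 26.4) = 8158/39.29 = 208 μM/s.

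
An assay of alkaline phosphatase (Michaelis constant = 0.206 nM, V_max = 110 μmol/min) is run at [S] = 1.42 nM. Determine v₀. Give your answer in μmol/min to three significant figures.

96.1 μmol/min

[S]/(Km+[S]) = 1.42/1.626 = 0.8733, the fractional saturation.
v = 0.8733 × Vmax = 0.8733 × 110 = 96.1 μmol/min.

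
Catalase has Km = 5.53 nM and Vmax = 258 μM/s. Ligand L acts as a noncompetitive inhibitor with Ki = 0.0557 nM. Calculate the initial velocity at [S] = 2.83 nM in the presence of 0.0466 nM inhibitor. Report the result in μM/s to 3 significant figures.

α = 1 + [I]/Ki = 1 + 0.0466/0.0557 = 1.837.
For a noncompetitive inhibitor, Vmax is reduced to Vmax/α while Km is unchanged: Km,app = 5.53 nM, Vmax,app = 140 μM/s.
v = Vmax,app·[S]/(Km,app + [S]) = 140 × 2.83/(5.53 + 2.83) = 47.6 μM/s.

47.6 μM/s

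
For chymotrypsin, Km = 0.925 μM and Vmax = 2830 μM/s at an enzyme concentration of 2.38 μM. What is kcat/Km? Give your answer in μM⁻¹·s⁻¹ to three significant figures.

kcat = Vmax/[E]total = 2830/2.38 = 1190 s⁻¹.
kcat/Km = 1190/0.925 = 1290 μM⁻¹·s⁻¹.

1290 μM⁻¹·s⁻¹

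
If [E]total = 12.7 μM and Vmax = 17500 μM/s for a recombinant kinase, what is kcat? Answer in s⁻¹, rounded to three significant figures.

1380 s⁻¹

kcat = Vmax/[E]total = 17500 μM/s / 12.7 μM = 1380 s⁻¹.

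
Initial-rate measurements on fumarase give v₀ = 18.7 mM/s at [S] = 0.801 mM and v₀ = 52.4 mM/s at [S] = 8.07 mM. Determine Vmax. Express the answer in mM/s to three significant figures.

65.4 mM/s

From v = Vmax[S]/(Km+[S]), each point gives Vmax = v(Km+[S])/[S].
Equating: 18.7(Km+0.801)/0.801 = 52.4(Km+8.07)/8.07.
23.35·Km + 18.7 = 6.493·Km + 52.4, so (23.35 − 6.493)·Km = 52.4 − 18.7.
Km = 33.70/16.85 = 2.00 mM; then Vmax = 18.7(2.00+0.801)/0.801 = 65.4 mM/s.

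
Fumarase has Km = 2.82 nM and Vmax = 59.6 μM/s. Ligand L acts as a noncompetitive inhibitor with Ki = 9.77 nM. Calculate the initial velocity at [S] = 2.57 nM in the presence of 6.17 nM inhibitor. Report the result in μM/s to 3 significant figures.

α = 1 + [I]/Ki = 1 + 6.17/9.77 = 1.632.
For a noncompetitive inhibitor, Vmax is reduced to Vmax/α while Km is unchanged: Km,app = 2.82 nM, Vmax,app = 36.5 μM/s.
v = Vmax,app·[S]/(Km,app + [S]) = 36.5 × 2.57/(2.82 + 2.57) = 17.4 μM/s.

17.4 μM/s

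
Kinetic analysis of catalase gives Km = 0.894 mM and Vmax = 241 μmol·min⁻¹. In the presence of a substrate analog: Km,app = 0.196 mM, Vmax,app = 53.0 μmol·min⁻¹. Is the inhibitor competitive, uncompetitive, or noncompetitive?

uncompetitive

Both Km and Vmax decrease by the same factor (~4.55-fold) — characteristic of uncompetitive inhibition.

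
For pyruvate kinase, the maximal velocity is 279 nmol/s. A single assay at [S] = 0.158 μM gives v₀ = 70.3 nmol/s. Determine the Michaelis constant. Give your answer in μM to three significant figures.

v/Vmax = 70.3/279 = 0.2520 = [S]/(Km+[S]).
So Km + [S] = [S]/0.2520 = 0.6271 μM, giving Km = 0.6271 − 0.158 = 0.469 μM.

0.469 μM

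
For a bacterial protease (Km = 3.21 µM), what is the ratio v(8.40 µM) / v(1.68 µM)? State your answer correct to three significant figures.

2.11

The fractional saturations are [S]/(Km+[S]) = 1.68/4.890 = 0.3436 and 8.40/11.61 = 0.7235.
v₂/v₁ is just their ratio: 0.7235/0.3436 = 2.11.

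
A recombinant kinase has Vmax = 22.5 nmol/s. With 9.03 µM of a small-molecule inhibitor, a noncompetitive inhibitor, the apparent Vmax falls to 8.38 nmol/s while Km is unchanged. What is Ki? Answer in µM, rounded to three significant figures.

Noncompetitive: Vmax,app = Vmax/α with α = 1 + [I]/Ki.
α = Vmax/Vmax,app = 22.5/8.38 = 2.685.
Ki = [I]/(α − 1) = 9.03/1.685 = 5.36 µM.

5.36 µM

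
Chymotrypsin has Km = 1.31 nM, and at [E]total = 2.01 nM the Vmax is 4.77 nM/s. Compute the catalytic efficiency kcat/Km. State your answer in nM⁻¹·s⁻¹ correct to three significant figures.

kcat = Vmax/[E]total = 4.77/2.01 = 2.37 s⁻¹.
kcat/Km = 2.37/1.31 = 1.81 nM⁻¹·s⁻¹.

1.81 nM⁻¹·s⁻¹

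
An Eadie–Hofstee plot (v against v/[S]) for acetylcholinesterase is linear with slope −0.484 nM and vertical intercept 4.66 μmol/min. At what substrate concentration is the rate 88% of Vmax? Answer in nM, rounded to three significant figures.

3.55 nM

The Eadie–Hofstee slope gives Km = 0.484 nM (slope = −Km).
v/Vmax = [S]/(Km+[S]) = 0.88 ⇒ [S] = Km·0.88/(1−0.88) = 0.484 × 7.333 = 3.55 nM.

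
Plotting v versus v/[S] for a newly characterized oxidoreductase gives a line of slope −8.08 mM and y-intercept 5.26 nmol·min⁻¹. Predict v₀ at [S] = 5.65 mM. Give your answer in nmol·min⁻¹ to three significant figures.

2.16 nmol·min⁻¹

In the Eadie–Hofstee form v = Vmax − Km·(v/[S]), the slope is −Km and the intercept is Vmax, so Km = 8.08 mM and Vmax = 5.26 nmol·min⁻¹.
v = 5.26 × 5.65/(8.08 + 5.65) = 2.16 nmol·min⁻¹.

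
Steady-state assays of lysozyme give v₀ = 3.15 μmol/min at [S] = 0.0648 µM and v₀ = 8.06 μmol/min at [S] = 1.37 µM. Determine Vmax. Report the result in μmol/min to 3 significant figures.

8.74 μmol/min

From v = Vmax[S]/(Km+[S]), each point gives Vmax = v(Km+[S])/[S].
Equating: 3.15(Km+0.0648)/0.0648 = 8.06(Km+1.37)/1.37.
48.61·Km + 3.15 = 5.883·Km + 8.06, so (48.61 − 5.883)·Km = 8.06 − 3.15.
Km = 4.910/42.73 = 0.115 µM; then Vmax = 3.15(0.115+0.0648)/0.0648 = 8.74 μmol/min.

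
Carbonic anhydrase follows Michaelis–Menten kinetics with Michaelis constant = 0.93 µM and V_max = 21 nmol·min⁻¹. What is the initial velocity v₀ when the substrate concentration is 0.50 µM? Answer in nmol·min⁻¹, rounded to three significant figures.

7.34 nmol·min⁻¹

[S]/(Km+[S]) = 0.50/1.430 = 0.3497, the fractional saturation.
v = 0.3497 × Vmax = 0.3497 × 21 = 7.34 nmol·min⁻¹.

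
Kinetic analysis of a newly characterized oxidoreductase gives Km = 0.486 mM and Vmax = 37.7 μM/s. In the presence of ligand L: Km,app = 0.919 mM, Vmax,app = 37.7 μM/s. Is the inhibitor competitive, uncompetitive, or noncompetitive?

competitive

Km increases (0.486 → 0.919 mM) while Vmax is unchanged — the hallmark of competitive inhibition.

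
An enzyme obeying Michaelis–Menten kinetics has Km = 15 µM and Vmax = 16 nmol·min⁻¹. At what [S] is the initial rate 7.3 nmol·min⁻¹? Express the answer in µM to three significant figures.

12.6 µM

Rearranging v = Vmax[S]/(Km+[S]) gives [S] = Km·v/(Vmax − v).
[S] = 15 × 7.3 / (16 − 7.3) = 109.5/8.700 = 12.6 µM.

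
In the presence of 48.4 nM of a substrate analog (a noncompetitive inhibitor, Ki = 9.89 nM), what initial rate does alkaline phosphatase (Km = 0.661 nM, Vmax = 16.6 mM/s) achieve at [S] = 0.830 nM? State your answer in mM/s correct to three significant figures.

With α = 1 + [I]/Ki = 1 + 48.4/9.89 = 5.894, the noncompetitive rate law is v = (Vmax/α)·[S] / (Km + [S]).
v = (16.6/5.894)×0.830 / (0.661 + 0.830) = 2.338/1.491 = 1.57 mM/s.

1.57 mM/s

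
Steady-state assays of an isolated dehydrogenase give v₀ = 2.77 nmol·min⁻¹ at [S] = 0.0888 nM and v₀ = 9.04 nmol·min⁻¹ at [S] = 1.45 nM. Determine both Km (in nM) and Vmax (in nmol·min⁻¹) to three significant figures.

In reciprocal form, 1/v = (Km/Vmax)·(1/[S]) + 1/Vmax. The two points give (1/[S], 1/v) = (11.26, 0.3610) and (0.6897, 0.1106).
Slope = (0.3610 − 0.1106)/(11.26 − 0.6897) = 0.02369; intercept = 0.3610 − 0.02369×11.26 = 0.09428.
Vmax = 1/intercept = 10.6 nmol·min⁻¹; Km = slope × Vmax = 0.02369 × 10.6 = 0.251 nM.

Km = 0.251 nM; Vmax = 10.6 nmol·min⁻¹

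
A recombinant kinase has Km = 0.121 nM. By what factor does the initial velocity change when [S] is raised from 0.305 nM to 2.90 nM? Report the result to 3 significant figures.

The fractional saturations are [S]/(Km+[S]) = 0.305/0.4260 = 0.7160 and 2.90/3.021 = 0.9599.
v₂/v₁ is just their ratio: 0.9599/0.7160 = 1.34.

1.34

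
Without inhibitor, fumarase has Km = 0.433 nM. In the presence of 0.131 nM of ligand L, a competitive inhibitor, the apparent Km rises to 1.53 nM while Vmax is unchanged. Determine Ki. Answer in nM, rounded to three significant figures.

0.0517 nM

Competitive: Km,app = α·Km with α = 1 + [I]/Ki.
α = Km,app/Km = 1.53/0.433 = 3.533.
Ki = [I]/(α − 1) = 0.131/2.533 = 0.0517 nM.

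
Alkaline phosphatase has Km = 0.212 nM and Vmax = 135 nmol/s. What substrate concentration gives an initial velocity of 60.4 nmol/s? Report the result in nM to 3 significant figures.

The required fractional saturation is v/Vmax = 60.4/135 = 0.4474.
Then [S]/(Km+[S]) = 0.4474 ⇒ [S] = 0.212 × 0.4474/(1 − 0.4474) = 0.172 nM.

0.172 nM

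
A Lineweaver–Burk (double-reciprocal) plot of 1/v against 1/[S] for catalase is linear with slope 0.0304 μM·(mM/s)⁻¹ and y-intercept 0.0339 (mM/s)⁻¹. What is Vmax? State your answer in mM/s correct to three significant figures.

29.5 mM/s

The y-intercept of a Lineweaver–Burk plot equals 1/Vmax, so Vmax = 1/0.0339 = 29.5 mM/s.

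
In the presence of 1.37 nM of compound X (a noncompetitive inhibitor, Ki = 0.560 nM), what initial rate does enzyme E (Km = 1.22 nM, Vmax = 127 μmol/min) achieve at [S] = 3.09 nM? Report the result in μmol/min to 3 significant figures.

26.4 μmol/min

α = 1 + [I]/Ki = 1 + 1.37/0.560 = 3.446.
For a noncompetitive inhibitor, Vmax is reduced to Vmax/α while Km is unchanged: Km,app = 1.22 nM, Vmax,app = 36.8 μmol/min.
v = Vmax,app·[S]/(Km,app + [S]) = 36.8 × 3.09/(1.22 + 3.09) = 26.4 μmol/min.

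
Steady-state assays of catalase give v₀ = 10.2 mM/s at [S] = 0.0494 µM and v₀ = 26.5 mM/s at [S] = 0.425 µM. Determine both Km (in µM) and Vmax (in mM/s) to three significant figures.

In reciprocal form, 1/v = (Km/Vmax)·(1/[S]) + 1/Vmax. The two points give (1/[S], 1/v) = (20.24, 0.09804) and (2.353, 0.03774).
Slope = (0.09804 − 0.03774)/(20.24 − 2.353) = 0.003371; intercept = 0.09804 − 0.003371×20.24 = 0.02980.
Vmax = 1/intercept = 33.6 mM/s; Km = slope × Vmax = 0.003371 × 33.6 = 0.113 µM.

Km = 0.113 µM; Vmax = 33.6 mM/s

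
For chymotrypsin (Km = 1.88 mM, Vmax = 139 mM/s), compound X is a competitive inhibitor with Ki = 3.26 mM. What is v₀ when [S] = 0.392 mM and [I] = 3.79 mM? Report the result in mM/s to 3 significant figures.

12.2 mM/s

With α = 1 + [I]/Ki = 1 + 3.79/3.26 = 2.163, the competitive rate law is v = Vmax[S] / (αKm + [S]).
v = 139×0.392 / (2.163×1.88 + 0.392) = 54.49/4.458 = 12.2 mM/s.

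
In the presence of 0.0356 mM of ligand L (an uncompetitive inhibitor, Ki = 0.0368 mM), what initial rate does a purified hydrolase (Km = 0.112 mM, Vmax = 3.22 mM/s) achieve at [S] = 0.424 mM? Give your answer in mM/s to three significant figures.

α = 1 + [I]/Ki = 1 + 0.0356/0.0368 = 1.967.
For an uncompetitive inhibitor, both parameters are divided by α, giving Vmax/α and Km/α: Km,app = 0.0569 mM, Vmax,app = 1.64 mM/s.
v = Vmax,app·[S]/(Km,app + [S]) = 1.64 × 0.424/(0.0569 + 0.424) = 1.44 mM/s.

1.44 mM/s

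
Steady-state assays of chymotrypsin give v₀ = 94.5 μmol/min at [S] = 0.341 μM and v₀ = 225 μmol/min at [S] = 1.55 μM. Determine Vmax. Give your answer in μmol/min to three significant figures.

In reciprocal form, 1/v = (Km/Vmax)·(1/[S]) + 1/Vmax. The two points give (1/[S], 1/v) = (2.933, 0.01058) and (0.6452, 0.004444).
Slope = (0.01058 − 0.004444)/(2.933 − 0.6452) = 0.002683; intercept = 0.01058 − 0.002683×2.933 = 0.002713.
Vmax = 1/intercept = 369 μmol/min; Km = slope × Vmax = 0.002683 × 369 = 0.989 μM.

369 μmol/min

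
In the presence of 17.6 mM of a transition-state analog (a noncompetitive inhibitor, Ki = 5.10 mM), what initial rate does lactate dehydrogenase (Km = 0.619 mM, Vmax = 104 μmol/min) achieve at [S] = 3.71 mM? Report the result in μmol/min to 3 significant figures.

α = 1 + [I]/Ki = 1 + 17.6/5.10 = 4.451.
For a noncompetitive inhibitor, Vmax is reduced to Vmax/α while Km is unchanged: Km,app = 0.619 mM, Vmax,app = 23.4 μmol/min.
v = Vmax,app·[S]/(Km,app + [S]) = 23.4 × 3.71/(0.619 + 3.71) = 20.0 μmol/min.

20.0 μmol/min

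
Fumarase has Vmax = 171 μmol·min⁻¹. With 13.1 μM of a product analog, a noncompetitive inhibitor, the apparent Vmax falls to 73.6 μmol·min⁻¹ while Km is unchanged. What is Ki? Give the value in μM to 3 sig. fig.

Noncompetitive: Vmax,app = Vmax/α with α = 1 + [I]/Ki.
α = Vmax/Vmax,app = 171/73.6 = 2.323.
Since α = 1 + [I]/Ki, [I]/Ki = 2.323 − 1 = 1.323 and Ki = 13.1/1.323 = 9.90 μM.

9.90 μM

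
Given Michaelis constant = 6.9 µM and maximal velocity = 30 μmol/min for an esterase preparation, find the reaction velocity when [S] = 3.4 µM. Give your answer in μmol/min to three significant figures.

9.90 μmol/min

v = Vmax·[S]/(Km + [S]) = 30 × 3.4 / (6.9 + 3.4)
  = 102.0 / 10.30 = 9.90 μmol/min.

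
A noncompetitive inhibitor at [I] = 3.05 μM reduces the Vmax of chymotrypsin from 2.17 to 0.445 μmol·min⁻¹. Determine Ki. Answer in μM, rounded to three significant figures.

0.787 μM

Noncompetitive: Vmax,app = Vmax/α with α = 1 + [I]/Ki.
α = Vmax/Vmax,app = 2.17/0.445 = 4.876.
Since α = 1 + [I]/Ki, [I]/Ki = 4.876 − 1 = 3.876 and Ki = 3.05/3.876 = 0.787 μM.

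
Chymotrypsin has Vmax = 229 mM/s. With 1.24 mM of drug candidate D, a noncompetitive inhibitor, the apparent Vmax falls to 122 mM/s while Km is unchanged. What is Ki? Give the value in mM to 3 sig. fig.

Noncompetitive: Vmax,app = Vmax/α with α = 1 + [I]/Ki.
α = Vmax/Vmax,app = 229/122 = 1.877.
Ki = [I]/(α − 1) = 1.24/0.8770 = 1.41 mM.

1.41 mM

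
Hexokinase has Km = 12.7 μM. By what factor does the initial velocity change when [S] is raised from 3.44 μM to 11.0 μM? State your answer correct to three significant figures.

The fractional saturations are [S]/(Km+[S]) = 3.44/16.14 = 0.2131 and 11.0/23.70 = 0.4641.
v₂/v₁ is just their ratio: 0.4641/0.2131 = 2.18.

2.18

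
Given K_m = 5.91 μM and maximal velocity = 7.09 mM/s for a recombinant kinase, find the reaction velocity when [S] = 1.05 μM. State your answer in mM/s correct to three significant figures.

v = Vmax·[S]/(Km + [S]) = 7.09 × 1.05 / (5.91 + 1.05)
  = 7.445 / 6.960 = 1.07 mM/s.

1.07 mM/s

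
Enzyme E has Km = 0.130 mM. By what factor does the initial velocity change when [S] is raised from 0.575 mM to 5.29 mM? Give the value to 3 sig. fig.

1.20

Since Vmax cancels, v₂/v₁ = [S]₂(Km+[S]₁) / [S]₁(Km+[S]₂).
= 5.29×(0.130+0.575) / (0.575×(0.130+5.29)) = 3.729/3.116 = 1.20.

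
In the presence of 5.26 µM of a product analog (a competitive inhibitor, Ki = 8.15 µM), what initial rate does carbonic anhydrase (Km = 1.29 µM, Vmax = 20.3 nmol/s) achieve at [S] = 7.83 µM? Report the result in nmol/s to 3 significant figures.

With α = 1 + [I]/Ki = 1 + 5.26/8.15 = 1.645, the competitive rate law is v = Vmax[S] / (αKm + [S]).
v = 20.3×7.83 / (1.645×1.29 + 7.83) = 158.9/9.953 = 16.0 nmol/s.

16.0 nmol/s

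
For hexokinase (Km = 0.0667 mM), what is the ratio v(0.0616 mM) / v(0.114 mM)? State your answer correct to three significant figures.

Since Vmax cancels, v₂/v₁ = [S]₂(Km+[S]₁) / [S]₁(Km+[S]₂).
= 0.0616×(0.0667+0.114) / (0.114×(0.0667+0.0616)) = 0.01113/0.01463 = 0.761.

0.761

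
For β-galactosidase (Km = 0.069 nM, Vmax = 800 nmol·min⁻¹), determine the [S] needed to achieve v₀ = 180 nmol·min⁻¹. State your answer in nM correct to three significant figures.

0.0200 nM

The required fractional saturation is v/Vmax = 180/800 = 0.2250.
Then [S]/(Km+[S]) = 0.2250 ⇒ [S] = 0.069 × 0.2250/(1 − 0.2250) = 0.0200 nM.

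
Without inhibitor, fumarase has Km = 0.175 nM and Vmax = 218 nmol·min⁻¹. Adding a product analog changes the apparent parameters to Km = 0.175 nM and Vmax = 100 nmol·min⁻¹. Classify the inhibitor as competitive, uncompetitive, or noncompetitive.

noncompetitive

Vmax decreases (218 → 100 nmol·min⁻¹) while Km is unchanged — pure noncompetitive inhibition.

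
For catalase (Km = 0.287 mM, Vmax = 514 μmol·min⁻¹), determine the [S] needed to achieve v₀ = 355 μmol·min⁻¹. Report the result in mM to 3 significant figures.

Rearranging v = Vmax[S]/(Km+[S]) gives [S] = Km·v/(Vmax − v).
[S] = 0.287 × 355 / (514 − 355) = 101.9/159.0 = 0.641 mM.

0.641 mM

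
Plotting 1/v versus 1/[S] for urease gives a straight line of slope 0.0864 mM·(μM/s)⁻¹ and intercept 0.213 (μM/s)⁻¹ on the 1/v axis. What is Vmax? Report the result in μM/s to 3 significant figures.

4.69 μM/s

The y-intercept of a Lineweaver–Burk plot equals 1/Vmax, so Vmax = 1/0.213 = 4.69 μM/s.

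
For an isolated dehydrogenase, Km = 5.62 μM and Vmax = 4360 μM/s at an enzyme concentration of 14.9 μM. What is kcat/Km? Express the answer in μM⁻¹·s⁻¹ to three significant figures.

kcat = Vmax/[E]total = 4360/14.9 = 293 s⁻¹.
kcat/Km = 293/5.62 = 52.1 μM⁻¹·s⁻¹.

52.1 μM⁻¹·s⁻¹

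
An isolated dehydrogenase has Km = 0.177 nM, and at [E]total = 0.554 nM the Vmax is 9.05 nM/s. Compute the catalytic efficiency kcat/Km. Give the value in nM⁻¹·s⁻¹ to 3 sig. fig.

kcat = Vmax/[E]total = 9.05/0.554 = 16.3 s⁻¹.
kcat/Km = 16.3/0.177 = 92.3 nM⁻¹·s⁻¹.

92.3 nM⁻¹·s⁻¹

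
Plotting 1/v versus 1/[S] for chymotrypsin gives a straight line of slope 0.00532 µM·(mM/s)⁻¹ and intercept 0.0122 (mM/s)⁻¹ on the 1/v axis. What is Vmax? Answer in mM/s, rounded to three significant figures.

82.0 mM/s

The y-intercept of a Lineweaver–Burk plot equals 1/Vmax, so Vmax = 1/0.0122 = 82.0 mM/s.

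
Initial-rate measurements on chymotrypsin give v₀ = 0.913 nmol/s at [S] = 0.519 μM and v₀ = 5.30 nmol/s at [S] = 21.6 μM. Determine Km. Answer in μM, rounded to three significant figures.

In reciprocal form, 1/v = (Km/Vmax)·(1/[S]) + 1/Vmax. The two points give (1/[S], 1/v) = (1.927, 1.095) and (0.04630, 0.1887).
Slope = (1.095 − 0.1887)/(1.927 − 0.04630) = 0.4821; intercept = 1.095 − 0.4821×1.927 = 0.1664.
Vmax = 1/intercept = 6.01 nmol/s; Km = slope × Vmax = 0.4821 × 6.01 = 2.90 μM.

2.90 μM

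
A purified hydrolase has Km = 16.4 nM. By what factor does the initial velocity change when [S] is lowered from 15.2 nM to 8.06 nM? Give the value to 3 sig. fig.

0.685

Since Vmax cancels, v₂/v₁ = [S]₂(Km+[S]₁) / [S]₁(Km+[S]₂).
= 8.06×(16.4+15.2) / (15.2×(16.4+8.06)) = 254.7/371.8 = 0.685.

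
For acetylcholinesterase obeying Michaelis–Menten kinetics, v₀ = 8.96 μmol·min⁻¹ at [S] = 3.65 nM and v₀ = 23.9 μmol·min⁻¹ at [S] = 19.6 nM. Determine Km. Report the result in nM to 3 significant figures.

From v = Vmax[S]/(Km+[S]), each point gives Vmax = v(Km+[S])/[S].
Equating: 8.96(Km+3.65)/3.65 = 23.9(Km+19.6)/19.6.
2.455·Km + 8.96 = 1.219·Km + 23.9, so (2.455 − 1.219)·Km = 23.9 − 8.96.
Km = 14.94/1.235 = 12.1 nM; then Vmax = 8.96(12.1+3.65)/3.65 = 38.6 μmol·min⁻¹.

12.1 nM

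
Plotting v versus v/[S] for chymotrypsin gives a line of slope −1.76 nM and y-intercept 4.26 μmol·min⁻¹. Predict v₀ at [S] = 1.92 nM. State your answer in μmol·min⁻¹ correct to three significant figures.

2.22 μmol·min⁻¹

In the Eadie–Hofstee form v = Vmax − Km·(v/[S]), the slope is −Km and the intercept is Vmax, so Km = 1.76 nM and Vmax = 4.26 μmol·min⁻¹.
v = 4.26 × 1.92/(1.76 + 1.92) = 2.22 μmol·min⁻¹.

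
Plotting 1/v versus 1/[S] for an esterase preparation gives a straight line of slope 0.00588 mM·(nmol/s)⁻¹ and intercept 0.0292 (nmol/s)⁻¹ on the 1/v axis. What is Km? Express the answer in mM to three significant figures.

y-intercept = 1/Vmax ⇒ Vmax = 34.2 nmol/s; slope = Km/Vmax ⇒ Km = slope × Vmax.
Km = 0.00588 × 34.2 = 0.201 mM.

0.201 mM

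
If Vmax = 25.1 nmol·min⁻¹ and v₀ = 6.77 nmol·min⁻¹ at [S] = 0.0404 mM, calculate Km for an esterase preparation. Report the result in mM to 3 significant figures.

0.109 mM

v/Vmax = 6.77/25.1 = 0.2697 = [S]/(Km+[S]).
So Km + [S] = [S]/0.2697 = 0.1498 mM, giving Km = 0.1498 − 0.0404 = 0.109 mM.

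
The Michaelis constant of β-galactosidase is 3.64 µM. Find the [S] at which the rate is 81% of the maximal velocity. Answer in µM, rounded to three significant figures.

15.5 µM

v/Vmax = [S]/(Km+[S]) = 0.81, so [S] = Km·0.81/(1 − 0.81) = 3.64 × 4.263.
[S] = 15.5 µM.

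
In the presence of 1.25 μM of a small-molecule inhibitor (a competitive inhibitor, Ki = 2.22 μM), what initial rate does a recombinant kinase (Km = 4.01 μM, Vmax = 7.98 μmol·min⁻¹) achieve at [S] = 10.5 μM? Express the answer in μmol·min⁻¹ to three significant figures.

α = 1 + [I]/Ki = 1 + 1.25/2.22 = 1.563.
For a competitive inhibitor, Vmax is unchanged and the apparent Km becomes α·Km: Km,app = 6.27 μM, Vmax,app = 7.98 μmol·min⁻¹.
v = Vmax,app·[S]/(Km,app + [S]) = 7.98 × 10.5/(6.27 + 10.5) = 5.00 μmol·min⁻¹.

5.00 μmol·min⁻¹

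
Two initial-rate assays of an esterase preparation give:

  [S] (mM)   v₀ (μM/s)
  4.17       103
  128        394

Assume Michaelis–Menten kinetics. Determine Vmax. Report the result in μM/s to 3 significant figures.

From v = Vmax[S]/(Km+[S]), each point gives Vmax = v(Km+[S])/[S].
Equating: 103(Km+4.17)/4.17 = 394(Km+128)/128.
24.70·Km + 103 = 3.078·Km + 394, so (24.70 − 3.078)·Km = 394 − 103.
Km = 291.0/21.62 = 13.5 mM; then Vmax = 103(13.5+4.17)/4.17 = 435 μM/s.

435 μM/s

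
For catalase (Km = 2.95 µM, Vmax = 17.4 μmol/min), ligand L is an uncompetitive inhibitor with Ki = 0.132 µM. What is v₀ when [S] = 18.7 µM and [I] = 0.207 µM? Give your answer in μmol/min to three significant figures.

With α = 1 + [I]/Ki = 1 + 0.207/0.132 = 2.568, the uncompetitive rate law is v = (Vmax/α)·[S] / (Km/α + [S]).
v = (17.4/2.568)×18.7 / (2.95/2.568 + 18.7) = 126.7/19.85 = 6.38 μmol/min.

6.38 μmol/min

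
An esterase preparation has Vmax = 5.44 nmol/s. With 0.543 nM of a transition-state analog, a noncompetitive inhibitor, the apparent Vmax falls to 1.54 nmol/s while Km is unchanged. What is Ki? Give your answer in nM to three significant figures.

0.214 nM

Noncompetitive: Vmax,app = Vmax/α with α = 1 + [I]/Ki.
α = Vmax/Vmax,app = 5.44/1.54 = 3.532.
Ki = [I]/(α − 1) = 0.543/2.532 = 0.214 nM.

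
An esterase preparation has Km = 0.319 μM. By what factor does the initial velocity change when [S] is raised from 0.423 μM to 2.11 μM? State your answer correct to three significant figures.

1.52

The fractional saturations are [S]/(Km+[S]) = 0.423/0.7420 = 0.5701 and 2.11/2.429 = 0.8687.
v₂/v₁ is just their ratio: 0.8687/0.5701 = 1.52.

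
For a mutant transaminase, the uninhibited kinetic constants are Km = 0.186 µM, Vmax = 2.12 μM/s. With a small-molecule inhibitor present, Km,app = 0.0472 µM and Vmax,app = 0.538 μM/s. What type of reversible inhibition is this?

uncompetitive

Both Km and Vmax decrease by the same factor (~3.94-fold) — characteristic of uncompetitive inhibition.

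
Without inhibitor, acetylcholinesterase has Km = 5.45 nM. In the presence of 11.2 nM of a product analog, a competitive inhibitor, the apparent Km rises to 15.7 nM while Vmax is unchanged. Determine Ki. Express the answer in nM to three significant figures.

5.96 nM

Competitive: Km,app = α·Km with α = 1 + [I]/Ki.
α = Km,app/Km = 15.7/5.45 = 2.881.
Since α = 1 + [I]/Ki, [I]/Ki = 2.881 − 1 = 1.881 and Ki = 11.2/1.881 = 5.96 nM.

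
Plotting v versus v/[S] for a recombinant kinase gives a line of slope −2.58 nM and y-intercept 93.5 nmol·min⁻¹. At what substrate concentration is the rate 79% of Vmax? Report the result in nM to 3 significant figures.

9.71 nM

The Eadie–Hofstee slope gives Km = 2.58 nM (slope = −Km).
v/Vmax = [S]/(Km+[S]) = 0.79 ⇒ [S] = Km·0.79/(1−0.79) = 2.58 × 3.762 = 9.71 nM.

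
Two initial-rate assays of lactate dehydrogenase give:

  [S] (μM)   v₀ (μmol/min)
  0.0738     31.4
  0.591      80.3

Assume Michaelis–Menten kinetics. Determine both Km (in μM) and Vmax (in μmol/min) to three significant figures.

From v = Vmax[S]/(Km+[S]), each point gives Vmax = v(Km+[S])/[S].
Equating: 31.4(Km+0.0738)/0.0738 = 80.3(Km+0.591)/0.591.
425.5·Km + 31.4 = 135.9·Km + 80.3, so (425.5 − 135.9)·Km = 80.3 − 31.4.
Km = 48.90/289.6 = 0.169 μM; then Vmax = 31.4(0.169+0.0738)/0.0738 = 103 μmol/min.

Km = 0.169 μM; Vmax = 103 μmol/min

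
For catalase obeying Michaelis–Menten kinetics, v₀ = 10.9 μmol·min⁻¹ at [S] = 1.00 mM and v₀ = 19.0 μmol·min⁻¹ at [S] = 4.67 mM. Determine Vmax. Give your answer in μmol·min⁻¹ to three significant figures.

23.8 μmol·min⁻¹

From v = Vmax[S]/(Km+[S]), each point gives Vmax = v(Km+[S])/[S].
Equating: 10.9(Km+1.00)/1.00 = 19.0(Km+4.67)/4.67.
10.90·Km + 10.9 = 4.069·Km + 19.0, so (10.90 − 4.069)·Km = 19.0 − 10.9.
Km = 8.100/6.831 = 1.19 mM; then Vmax = 10.9(1.19+1.00)/1.00 = 23.8 μmol·min⁻¹.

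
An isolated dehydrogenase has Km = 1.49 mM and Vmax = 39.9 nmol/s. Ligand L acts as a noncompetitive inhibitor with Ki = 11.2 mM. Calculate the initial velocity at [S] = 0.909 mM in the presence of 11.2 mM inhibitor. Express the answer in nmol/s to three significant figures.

α = 1 + [I]/Ki = 1 + 11.2/11.2 = 2.000.
For a noncompetitive inhibitor, Vmax is reduced to Vmax/α while Km is unchanged: Km,app = 1.49 mM, Vmax,app = 20.0 nmol/s.
v = Vmax,app·[S]/(Km,app + [S]) = 20.0 × 0.909/(1.49 + 0.909) = 7.56 nmol/s.

7.56 nmol/s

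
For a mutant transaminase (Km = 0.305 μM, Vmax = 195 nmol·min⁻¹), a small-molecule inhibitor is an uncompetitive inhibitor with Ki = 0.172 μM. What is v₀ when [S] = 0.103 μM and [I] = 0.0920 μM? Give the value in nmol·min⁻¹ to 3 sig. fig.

With α = 1 + [I]/Ki = 1 + 0.0920/0.172 = 1.535, the uncompetitive rate law is v = (Vmax/α)·[S] / (Km/α + [S]).
v = (195/1.535)×0.103 / (0.305/1.535 + 0.103) = 13.09/0.3017 = 43.4 nmol·min⁻¹.

43.4 nmol·min⁻¹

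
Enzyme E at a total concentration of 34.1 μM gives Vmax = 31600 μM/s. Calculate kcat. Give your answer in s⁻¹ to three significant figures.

kcat = Vmax/[E]total = 31600 μM/s / 34.1 μM = 927 s⁻¹.

927 s⁻¹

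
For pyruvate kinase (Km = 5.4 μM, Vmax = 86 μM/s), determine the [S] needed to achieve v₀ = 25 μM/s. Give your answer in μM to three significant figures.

2.21 μM

The required fractional saturation is v/Vmax = 25/86 = 0.2907.
Then [S]/(Km+[S]) = 0.2907 ⇒ [S] = 5.4 × 0.2907/(1 − 0.2907) = 2.21 μM.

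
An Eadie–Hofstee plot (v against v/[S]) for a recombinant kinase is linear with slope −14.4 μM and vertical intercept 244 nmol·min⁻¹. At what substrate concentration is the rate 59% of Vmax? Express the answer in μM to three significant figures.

The Eadie–Hofstee slope gives Km = 14.4 μM (slope = −Km).
v/Vmax = [S]/(Km+[S]) = 0.59 ⇒ [S] = Km·0.59/(1−0.59) = 14.4 × 1.439 = 20.7 μM.

20.7 μM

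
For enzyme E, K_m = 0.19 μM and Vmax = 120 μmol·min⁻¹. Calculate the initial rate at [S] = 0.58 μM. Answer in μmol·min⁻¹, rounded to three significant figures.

v = Vmax·[S]/(Km + [S]) = 120 × 0.58 / (0.19 + 0.58)
  = 69.60 / 0.7700 = 90.4 μmol·min⁻¹.

90.4 μmol·min⁻¹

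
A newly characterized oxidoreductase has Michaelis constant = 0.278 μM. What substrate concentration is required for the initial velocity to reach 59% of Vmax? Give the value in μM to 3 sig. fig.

0.400 μM

v/Vmax = [S]/(Km+[S]) = 0.59, so [S] = Km·0.59/(1 − 0.59) = 0.278 × 1.439.
[S] = 0.400 μM.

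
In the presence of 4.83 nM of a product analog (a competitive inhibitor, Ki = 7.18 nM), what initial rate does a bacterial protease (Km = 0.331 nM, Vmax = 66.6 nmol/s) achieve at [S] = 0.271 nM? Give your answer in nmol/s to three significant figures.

21.9 nmol/s

With α = 1 + [I]/Ki = 1 + 4.83/7.18 = 1.673, the competitive rate law is v = Vmax[S] / (αKm + [S]).
v = 66.6×0.271 / (1.673×0.331 + 0.271) = 18.05/0.8247 = 21.9 nmol/s.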